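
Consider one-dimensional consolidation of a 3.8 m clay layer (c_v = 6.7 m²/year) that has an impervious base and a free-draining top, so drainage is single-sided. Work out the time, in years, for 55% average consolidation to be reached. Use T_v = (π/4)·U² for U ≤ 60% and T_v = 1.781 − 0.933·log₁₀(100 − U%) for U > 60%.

t ≈ 0.512 years

Drainage path length: H_d = H = 3.8 m (single drainage).
U ≤ 60%: T_v = (π/4)·U² = (π/4)×0.55² = 0.23758.
t = T_v·H_d²/c_v = 0.23758×3.8²/6.7 = 0.512 years.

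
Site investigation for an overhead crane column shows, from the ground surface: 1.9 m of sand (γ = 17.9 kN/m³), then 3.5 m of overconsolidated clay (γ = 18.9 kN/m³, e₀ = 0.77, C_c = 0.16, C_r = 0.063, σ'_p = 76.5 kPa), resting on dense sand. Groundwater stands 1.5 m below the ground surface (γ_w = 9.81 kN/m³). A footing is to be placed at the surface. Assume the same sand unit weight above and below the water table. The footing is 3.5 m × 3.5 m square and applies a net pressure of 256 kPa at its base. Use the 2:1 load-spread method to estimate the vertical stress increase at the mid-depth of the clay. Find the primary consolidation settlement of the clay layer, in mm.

S_c ≈ 74.1 mm

Mid-depth of clay below the ground surface: z = 1.9 + 3.5/2 = 3.65 m.
Total vertical stress at mid-clay: σ_v = 17.9×1.9 + 18.9×1.75 = 67.085 kPa.
Pore pressure: u = 9.81×(3.65 − 1.5) = 21.091 kPa.
Initial effective stress: σ'_0 = σ_v − u = 67.085 − 21.091 = 45.994 kPa.
Stress increase at mid-clay by the 2:1 spreading method:
Δσ = qBL/((B+z)(L+z)) = 256×3.5×3.5/((3.5+3.65)(3.5+3.65)) = 61.343 kPa
Final effective stress: σ'_f = 45.994 + 61.343 = 107.34 kPa.
σ'_f = 107.34 > σ'_p = 76.5 kPa, so the stress path crosses the preconsolidation pressure — recompression up to σ'_p, then virgin compression beyond:
S_c = H/(1+e₀)·[C_r·log₁₀(σ'_p/σ'_0) + C_c·log₁₀(σ'_f/σ'_p)]
    = 3.5/1.77 × [0.063×log₁₀(76.5/45.994) + 0.16×log₁₀(107.34/76.5)]
    = 1.9774 × [0.01392 + 0.023536] = 0.07407 m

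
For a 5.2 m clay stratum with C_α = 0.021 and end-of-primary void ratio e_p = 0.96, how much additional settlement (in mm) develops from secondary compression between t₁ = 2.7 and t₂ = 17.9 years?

Secondary compression: S_s = C_α·H/(1+e_p)·log₁₀(t₂/t₁)
S_s = 0.021×5.2/(1+0.96)×log₁₀(17.9/2.7)
    = 0.05571 × 0.8215 = 0.04577 m

S_s ≈ 45.8 mm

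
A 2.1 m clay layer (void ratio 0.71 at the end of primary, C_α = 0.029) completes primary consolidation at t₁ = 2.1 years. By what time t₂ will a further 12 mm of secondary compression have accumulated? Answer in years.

t₂ ≈ 4.56 years

S_s = C_α·H/(1+e_p)·log₁₀(t₂/t₁) ⇒ log₁₀(t₂/t₁) = S_s·(1+e_p)/(C_α·H).
log₁₀(t₂/t₁) = 0.012 × (1+0.71) / (0.029×2.1) = 0.3369
t₂ = t₁ × 10^0.3369 = 2.1 × 2.172 = 4.562 years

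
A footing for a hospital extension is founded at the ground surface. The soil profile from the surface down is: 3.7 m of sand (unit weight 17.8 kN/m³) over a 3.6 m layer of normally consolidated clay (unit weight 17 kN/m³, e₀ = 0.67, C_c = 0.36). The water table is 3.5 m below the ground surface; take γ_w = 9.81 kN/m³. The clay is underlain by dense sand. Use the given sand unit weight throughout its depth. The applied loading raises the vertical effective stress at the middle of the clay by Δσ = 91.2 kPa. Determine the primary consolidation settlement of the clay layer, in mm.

S_c ≈ 264 mm

Mid-depth of clay below the ground surface: z = 3.7 + 3.6/2 = 5.5 m.
Total vertical stress at mid-clay: σ_v = 17.8×3.7 + 17×1.8 = 96.46 kPa.
Pore pressure: u = 9.81×(5.5 − 3.5) = 19.62 kPa.
Initial effective stress: σ'_0 = σ_v − u = 96.46 − 19.62 = 76.84 kPa.
Final effective stress: σ'_f = σ'_0 + Δσ = 76.84 + 91.2 = 168.04 kPa.
Normally consolidated clay, so the full stress increment lies on the virgin compression line:
S_c = C_c·H/(1+e₀)·log₁₀(σ'_f/σ'_0) = 0.36×3.6/(1+0.67)×log₁₀(168.04/76.84)
    = 0.77605 × 0.33983 = 0.2637 m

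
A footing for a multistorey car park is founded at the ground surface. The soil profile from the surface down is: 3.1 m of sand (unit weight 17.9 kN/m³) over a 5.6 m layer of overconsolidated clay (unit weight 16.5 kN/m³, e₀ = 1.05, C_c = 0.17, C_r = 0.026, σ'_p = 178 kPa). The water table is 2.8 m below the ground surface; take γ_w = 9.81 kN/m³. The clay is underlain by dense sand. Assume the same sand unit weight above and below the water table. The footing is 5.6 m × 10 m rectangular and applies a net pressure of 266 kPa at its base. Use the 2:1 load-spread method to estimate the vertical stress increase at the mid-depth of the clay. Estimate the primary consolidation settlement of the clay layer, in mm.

S_c ≈ 23.5 mm

Mid-depth of clay below the ground surface: z = 3.1 + 5.6/2 = 5.9 m.
Total vertical stress at mid-clay: σ_v = 17.9×3.1 + 16.5×2.8 = 101.69 kPa.
Pore pressure: u = 9.81×(5.9 − 2.8) = 30.411 kPa.
Initial effective stress: σ'_0 = σ_v − u = 101.69 − 30.411 = 71.279 kPa.
Stress increase at mid-clay by the 2:1 spreading method:
Δσ = qBL/((B+z)(L+z)) = 266×5.6×10/((5.6+5.9)(10+5.9)) = 81.466 kPa
Final effective stress: σ'_f = 71.279 + 81.466 = 152.75 kPa.
σ'_f = 152.75 ≤ σ'_p = 178 kPa, so the clay remains overconsolidated and only the recompression index applies:
S_c = C_r·H/(1+e₀)·log₁₀(σ'_f/σ'_0) = 0.026×5.6/2.05×log₁₀(152.75/71.279)
    = 0.071024 × 0.33102 = 0.02351 m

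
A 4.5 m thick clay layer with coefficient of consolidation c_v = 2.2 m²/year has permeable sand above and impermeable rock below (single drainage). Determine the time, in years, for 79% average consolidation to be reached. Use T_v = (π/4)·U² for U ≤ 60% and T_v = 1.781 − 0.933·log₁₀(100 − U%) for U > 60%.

Drainage path length: H_d = H = 4.5 m (single drainage).
U > 60%: T_v = 1.781 − 0.933·log₁₀(100 − 79) = 0.54737.
t = T_v·H_d²/c_v = 0.54737×4.5²/2.2 = 5.038 years.

t ≈ 5.04 years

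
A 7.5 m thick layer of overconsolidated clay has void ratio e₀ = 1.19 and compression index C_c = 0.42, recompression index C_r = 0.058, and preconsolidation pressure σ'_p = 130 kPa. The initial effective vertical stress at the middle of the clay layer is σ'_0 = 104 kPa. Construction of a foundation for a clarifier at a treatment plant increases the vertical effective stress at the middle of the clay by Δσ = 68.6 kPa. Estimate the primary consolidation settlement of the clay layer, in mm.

S_c ≈ 196 mm

Final effective stress: σ'_f = 104 + 68.6 = 172.6 kPa.
σ'_f = 172.6 > σ'_p = 130 kPa, so the stress path crosses the preconsolidation pressure — recompression up to σ'_p, then virgin compression beyond:
S_c = H/(1+e₀)·[C_r·log₁₀(σ'_p/σ'_0) + C_c·log₁₀(σ'_f/σ'_p)]
    = 7.5/2.19 × [0.058×log₁₀(130/104) + 0.42×log₁₀(172.6/130)]
    = 3.4247 × [0.0056208 + 0.051701] = 0.1963 m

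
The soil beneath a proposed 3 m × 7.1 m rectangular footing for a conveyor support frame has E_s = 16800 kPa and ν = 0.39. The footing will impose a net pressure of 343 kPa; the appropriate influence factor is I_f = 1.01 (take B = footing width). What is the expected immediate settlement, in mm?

Immediate (elastic) settlement: S_e = q·B·(1−ν²)/E_s · I_f.
S_e = 343 × 3 × (1 − 0.39²) / 16800 × 1.01
    = 343 × 3 × 0.8479 / 16800 × 1.01
    = 0.05245 m = 52.45 mm

S_e ≈ 52.5 mm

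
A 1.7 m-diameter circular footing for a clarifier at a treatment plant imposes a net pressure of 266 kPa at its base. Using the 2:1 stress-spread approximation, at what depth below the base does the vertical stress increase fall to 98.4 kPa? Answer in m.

2:1 spreading — at depth z the loaded area has grown by z in each plan dimension:
qD²/(D+z)² = Δσ_z ⇒ z = D(√(q/Δσ_z) − 1) = 1.7×(√(266/98.4) − 1) = 1.095 m

z ≈ 1.1 m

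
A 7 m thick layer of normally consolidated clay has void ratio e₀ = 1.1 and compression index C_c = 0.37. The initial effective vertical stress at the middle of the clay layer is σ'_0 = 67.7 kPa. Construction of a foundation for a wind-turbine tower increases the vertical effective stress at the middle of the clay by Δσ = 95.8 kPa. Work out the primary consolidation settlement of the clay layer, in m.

S_c ≈ 0.472 m

Final effective stress: σ'_f = σ'_0 + Δσ = 67.7 + 95.8 = 163.5 kPa.
Normally consolidated clay, so the full stress increment lies on the virgin compression line:
S_c = C_c·H/(1+e₀)·log₁₀(σ'_f/σ'_0) = 0.37×7/(1+1.1)×log₁₀(163.5/67.7)
    = 1.2333 × 0.38293 = 0.4723 m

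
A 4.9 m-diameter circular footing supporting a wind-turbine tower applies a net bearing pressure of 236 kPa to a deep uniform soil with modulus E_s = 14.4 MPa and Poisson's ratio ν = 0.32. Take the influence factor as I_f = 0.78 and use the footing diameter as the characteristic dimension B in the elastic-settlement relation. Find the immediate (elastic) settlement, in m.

Immediate (elastic) settlement: S_e = q·B·(1−ν²)/E_s · I_f.
E_s = 14.4 MPa = 14400 kPa.
S_e = 236 × 4.9 × (1 − 0.32²) / 14400 × 0.78
    = 236 × 4.9 × 0.8976 / 14400 × 0.78
    = 0.05622 m

S_e ≈ 0.0562 m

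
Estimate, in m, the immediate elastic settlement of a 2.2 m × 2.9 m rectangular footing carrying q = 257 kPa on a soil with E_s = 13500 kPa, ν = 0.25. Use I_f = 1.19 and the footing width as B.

S_e ≈ 0.0467 m

Immediate (elastic) settlement: S_e = q·B·(1−ν²)/E_s · I_f.
S_e = 257 × 2.2 × (1 − 0.25²) / 13500 × 1.19
    = 257 × 2.2 × 0.9375 / 13500 × 1.19
    = 0.04672 m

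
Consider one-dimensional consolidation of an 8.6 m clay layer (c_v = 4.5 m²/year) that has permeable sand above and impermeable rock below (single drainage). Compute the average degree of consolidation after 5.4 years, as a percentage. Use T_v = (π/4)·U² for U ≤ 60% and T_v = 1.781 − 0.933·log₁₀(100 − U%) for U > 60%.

U ≈ 64 %

Drainage path length: H_d = H = 8.6 m (single drainage).
T_v = c_v·t/H_d² = 4.5×5.4/8.6² = 0.32856.
T_v = 0.32856 corresponds to the U > 60% branch:
U = 1 − 10^((1.781 − T_v)/0.933)/100 = 0.6396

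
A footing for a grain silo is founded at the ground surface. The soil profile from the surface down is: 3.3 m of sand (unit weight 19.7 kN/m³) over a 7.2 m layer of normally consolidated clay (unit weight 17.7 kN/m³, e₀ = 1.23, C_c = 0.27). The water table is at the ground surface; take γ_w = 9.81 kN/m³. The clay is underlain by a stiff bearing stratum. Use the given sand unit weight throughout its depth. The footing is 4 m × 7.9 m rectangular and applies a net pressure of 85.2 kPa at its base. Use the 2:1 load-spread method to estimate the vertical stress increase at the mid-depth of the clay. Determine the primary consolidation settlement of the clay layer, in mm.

Mid-depth of clay below the ground surface: z = 3.3 + 7.2/2 = 6.9 m.
Total vertical stress at mid-clay: σ_v = 19.7×3.3 + 17.7×3.6 = 128.73 kPa.
Pore pressure: u = 9.81×(6.9 − 0) = 67.689 kPa.
Initial effective stress: σ'_0 = σ_v − u = 128.73 − 67.689 = 61.041 kPa.
Stress increase at mid-clay by the 2:1 spreading method:
Δσ = qBL/((B+z)(L+z)) = 85.2×4×7.9/((4+6.9)(7.9+6.9)) = 16.689 kPa
Final effective stress: σ'_f = σ'_0 + Δσ = 61.041 + 16.689 = 77.73 kPa.
Normally consolidated clay, so the full stress increment lies on the virgin compression line:
S_c = C_c·H/(1+e₀)·log₁₀(σ'_f/σ'_0) = 0.27×7.2/(1+1.23)×log₁₀(77.73/61.041)
    = 0.87175 × 0.10497 = 0.09151 m

S_c ≈ 91.5 mm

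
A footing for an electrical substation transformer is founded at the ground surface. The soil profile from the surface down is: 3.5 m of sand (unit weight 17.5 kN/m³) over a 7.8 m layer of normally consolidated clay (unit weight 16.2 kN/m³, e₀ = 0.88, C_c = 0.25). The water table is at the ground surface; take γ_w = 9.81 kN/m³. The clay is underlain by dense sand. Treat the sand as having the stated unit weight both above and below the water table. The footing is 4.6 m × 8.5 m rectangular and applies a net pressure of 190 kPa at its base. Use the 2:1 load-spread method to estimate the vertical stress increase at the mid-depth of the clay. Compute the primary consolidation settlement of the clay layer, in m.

Mid-depth of clay below the ground surface: z = 3.5 + 7.8/2 = 7.4 m.
Total vertical stress at mid-clay: σ_v = 17.5×3.5 + 16.2×3.9 = 124.43 kPa.
Pore pressure: u = 9.81×(7.4 − 0) = 72.594 kPa.
Initial effective stress: σ'_0 = σ_v − u = 124.43 − 72.594 = 51.836 kPa.
Stress increase at mid-clay by the 2:1 spreading method:
Δσ = qBL/((B+z)(L+z)) = 190×4.6×8.5/((4.6+7.4)(8.5+7.4)) = 38.936 kPa
Final effective stress: σ'_f = σ'_0 + Δσ = 51.836 + 38.936 = 90.772 kPa.
Normally consolidated clay, so the full stress increment lies on the virgin compression line:
S_c = C_c·H/(1+e₀)·log₁₀(σ'_f/σ'_0) = 0.25×7.8/(1+0.88)×log₁₀(90.772/51.836)
    = 1.0372 × 0.24332 = 0.2524 m

S_c ≈ 0.252 m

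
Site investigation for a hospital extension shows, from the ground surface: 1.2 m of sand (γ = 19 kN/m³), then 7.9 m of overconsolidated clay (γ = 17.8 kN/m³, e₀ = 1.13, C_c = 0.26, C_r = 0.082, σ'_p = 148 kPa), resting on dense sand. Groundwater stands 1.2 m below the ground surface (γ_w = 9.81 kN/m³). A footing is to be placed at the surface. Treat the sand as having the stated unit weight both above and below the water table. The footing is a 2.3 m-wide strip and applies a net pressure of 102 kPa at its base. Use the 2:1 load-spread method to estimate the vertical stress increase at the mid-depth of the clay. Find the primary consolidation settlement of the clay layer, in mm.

Mid-depth of clay below the ground surface: z = 1.2 + 7.9/2 = 5.15 m.
Total vertical stress at mid-clay: σ_v = 19×1.2 + 17.8×3.95 = 93.11 kPa.
Pore pressure: u = 9.81×(5.15 − 1.2) = 38.75 kPa.
Initial effective stress: σ'_0 = σ_v − u = 93.11 − 38.75 = 54.36 kPa.
Stress increase at mid-clay by the 2:1 spreading method:
Δσ = qB/(B+z) = 102×2.3/(2.3+5.15) = 31.49 kPa
Final effective stress: σ'_f = 54.36 + 31.49 = 85.85 kPa.
σ'_f = 85.85 ≤ σ'_p = 148 kPa, so the clay remains overconsolidated and only the recompression index applies:
S_c = C_r·H/(1+e₀)·log₁₀(σ'_f/σ'_0) = 0.082×7.9/2.13×log₁₀(85.85/54.36)
    = 0.30413 × 0.19846 = 0.06036 m

S_c ≈ 60.4 mm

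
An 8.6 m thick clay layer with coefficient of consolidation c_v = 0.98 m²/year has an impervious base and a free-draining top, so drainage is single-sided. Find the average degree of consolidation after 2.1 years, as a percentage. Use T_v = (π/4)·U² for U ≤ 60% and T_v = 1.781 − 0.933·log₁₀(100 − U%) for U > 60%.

U ≈ 18.8 %

Drainage path length: H_d = H = 8.6 m (single drainage).
T_v = c_v·t/H_d² = 0.98×2.1/8.6² = 0.027826.
T_v = 0.027826 corresponds to the U ≤ 60% branch:
U = √(4T_v/π) = 0.1882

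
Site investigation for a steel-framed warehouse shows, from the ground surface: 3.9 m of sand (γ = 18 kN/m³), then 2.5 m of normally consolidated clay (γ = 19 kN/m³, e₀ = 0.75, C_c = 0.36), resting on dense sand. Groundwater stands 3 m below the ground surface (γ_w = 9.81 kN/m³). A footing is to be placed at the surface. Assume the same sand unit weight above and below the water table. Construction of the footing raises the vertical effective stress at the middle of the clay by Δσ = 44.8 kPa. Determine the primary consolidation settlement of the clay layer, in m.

S_c ≈ 0.107 m

Mid-depth of clay below the ground surface: z = 3.9 + 2.5/2 = 5.15 m.
Total vertical stress at mid-clay: σ_v = 18×3.9 + 19×1.25 = 93.95 kPa.
Pore pressure: u = 9.81×(5.15 − 3) = 21.091 kPa.
Initial effective stress: σ'_0 = σ_v − u = 93.95 − 21.091 = 72.859 kPa.
Final effective stress: σ'_f = σ'_0 + Δσ = 72.859 + 44.8 = 117.66 kPa.
Normally consolidated clay, so the full stress increment lies on the virgin compression line:
S_c = C_c·H/(1+e₀)·log₁₀(σ'_f/σ'_0) = 0.36×2.5/(1+0.75)×log₁₀(117.66/72.859)
    = 0.51429 × 0.20815 = 0.107 m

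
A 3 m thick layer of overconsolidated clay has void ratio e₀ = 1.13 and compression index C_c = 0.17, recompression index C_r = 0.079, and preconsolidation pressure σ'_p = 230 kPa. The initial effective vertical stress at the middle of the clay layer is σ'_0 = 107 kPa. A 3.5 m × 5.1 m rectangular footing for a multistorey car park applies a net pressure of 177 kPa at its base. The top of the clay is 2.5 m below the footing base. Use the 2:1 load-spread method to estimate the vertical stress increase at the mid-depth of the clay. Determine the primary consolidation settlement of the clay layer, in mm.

Mid-depth of clay below the footing base: z = 2.5 + 3/2 = 4 m.
Stress increase at mid-clay by the 2:1 spreading method:
Δσ = qBL/((B+z)(L+z)) = 177×3.5×5.1/((3.5+4)(5.1+4)) = 46.292 kPa
Final effective stress: σ'_f = 107 + 46.292 = 153.29 kPa.
σ'_f = 153.29 ≤ σ'_p = 230 kPa, so the clay remains overconsolidated and only the recompression index applies:
S_c = C_r·H/(1+e₀)·log₁₀(σ'_f/σ'_0) = 0.079×3/2.13×log₁₀(153.29/107)
    = 0.11127 × 0.15613 = 0.01737 m

S_c ≈ 17.4 mm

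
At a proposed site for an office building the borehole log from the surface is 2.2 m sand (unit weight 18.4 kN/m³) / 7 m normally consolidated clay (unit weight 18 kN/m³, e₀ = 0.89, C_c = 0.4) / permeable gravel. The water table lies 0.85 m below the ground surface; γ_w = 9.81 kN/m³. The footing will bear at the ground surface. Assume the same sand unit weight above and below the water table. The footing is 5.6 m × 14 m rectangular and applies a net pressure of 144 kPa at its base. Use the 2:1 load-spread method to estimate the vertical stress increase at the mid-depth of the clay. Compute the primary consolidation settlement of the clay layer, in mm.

Mid-depth of clay below the ground surface: z = 2.2 + 7/2 = 5.7 m.
Total vertical stress at mid-clay: σ_v = 18.4×2.2 + 18×3.5 = 103.48 kPa.
Pore pressure: u = 9.81×(5.7 − 0.85) = 47.578 kPa.
Initial effective stress: σ'_0 = σ_v − u = 103.48 − 47.578 = 55.902 kPa.
Stress increase at mid-clay by the 2:1 spreading method:
Δσ = qBL/((B+z)(L+z)) = 144×5.6×14/((5.6+5.7)(14+5.7)) = 50.715 kPa
Final effective stress: σ'_f = σ'_0 + Δσ = 55.902 + 50.715 = 106.62 kPa.
Normally consolidated clay, so the full stress increment lies on the virgin compression line:
S_c = C_c·H/(1+e₀)·log₁₀(σ'_f/σ'_0) = 0.4×7/(1+0.89)×log₁₀(106.62/55.902)
    = 1.4815 × 0.28041 = 0.4154 m

S_c ≈ 415 mm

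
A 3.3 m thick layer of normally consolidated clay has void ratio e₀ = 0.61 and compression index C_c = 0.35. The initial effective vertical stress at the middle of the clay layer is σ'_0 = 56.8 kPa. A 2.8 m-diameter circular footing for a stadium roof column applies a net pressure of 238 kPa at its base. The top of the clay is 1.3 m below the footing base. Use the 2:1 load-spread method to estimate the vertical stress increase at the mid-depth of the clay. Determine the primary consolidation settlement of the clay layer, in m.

S_c ≈ 0.215 m

Mid-depth of clay below the footing base: z = 1.3 + 3.3/2 = 2.95 m.
Stress increase at mid-clay by the 2:1 spreading method:
Δσ ≈ qD²/(D+z)² = 238×2.8²/(2.8+2.95)² = 56.436 kPa
Final effective stress: σ'_f = σ'_0 + Δσ = 56.8 + 56.436 = 113.24 kPa.
Normally consolidated clay, so the full stress increment lies on the virgin compression line:
S_c = C_c·H/(1+e₀)·log₁₀(σ'_f/σ'_0) = 0.35×3.3/(1+0.61)×log₁₀(113.24/56.8)
    = 0.71739 × 0.29965 = 0.215 m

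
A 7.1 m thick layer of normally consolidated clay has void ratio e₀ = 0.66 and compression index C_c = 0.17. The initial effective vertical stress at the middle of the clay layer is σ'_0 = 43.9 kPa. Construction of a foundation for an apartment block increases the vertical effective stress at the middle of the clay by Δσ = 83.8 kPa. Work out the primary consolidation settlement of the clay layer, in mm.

S_c ≈ 337 mm

Final effective stress: σ'_f = σ'_0 + Δσ = 43.9 + 83.8 = 127.7 kPa.
Normally consolidated clay, so the full stress increment lies on the virgin compression line:
S_c = C_c·H/(1+e₀)·log₁₀(σ'_f/σ'_0) = 0.17×7.1/(1+0.66)×log₁₀(127.7/43.9)
    = 0.72711 × 0.46373 = 0.3372 m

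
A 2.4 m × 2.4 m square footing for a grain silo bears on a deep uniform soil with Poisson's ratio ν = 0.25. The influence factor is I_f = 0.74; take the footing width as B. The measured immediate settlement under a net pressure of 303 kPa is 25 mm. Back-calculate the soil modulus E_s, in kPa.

E_s ≈ 20200 kPa

S_e = q·B·(1−ν²)/E_s · I_f  ⇒  E_s = q·B·(1−ν²)·I_f / S_e.
E_s = 303 × 2.4 × 0.9375 × 0.74 / 0.025 = 20180 kPa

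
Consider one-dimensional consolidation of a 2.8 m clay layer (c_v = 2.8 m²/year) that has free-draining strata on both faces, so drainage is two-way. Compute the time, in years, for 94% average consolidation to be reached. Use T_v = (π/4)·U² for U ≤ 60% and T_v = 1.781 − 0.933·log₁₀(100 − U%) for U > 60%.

t ≈ 0.738 years

Drainage path length: H_d = H/2 = 1.4 m (double drainage).
U > 60%: T_v = 1.781 − 0.933·log₁₀(100 − 94) = 1.055.
t = T_v·H_d²/c_v = 1.055×1.4²/2.8 = 0.7385 years.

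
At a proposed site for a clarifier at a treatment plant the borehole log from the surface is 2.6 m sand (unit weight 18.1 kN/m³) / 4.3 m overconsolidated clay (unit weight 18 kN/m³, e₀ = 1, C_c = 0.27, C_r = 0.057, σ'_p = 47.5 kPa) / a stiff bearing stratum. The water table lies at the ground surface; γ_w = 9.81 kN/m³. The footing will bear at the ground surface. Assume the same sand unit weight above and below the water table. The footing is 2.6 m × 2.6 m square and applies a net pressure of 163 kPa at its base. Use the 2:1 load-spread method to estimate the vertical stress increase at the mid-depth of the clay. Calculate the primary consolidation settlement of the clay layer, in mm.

Mid-depth of clay below the ground surface: z = 2.6 + 4.3/2 = 4.75 m.
Total vertical stress at mid-clay: σ_v = 18.1×2.6 + 18×2.15 = 85.76 kPa.
Pore pressure: u = 9.81×(4.75 − 0) = 46.598 kPa.
Initial effective stress: σ'_0 = σ_v − u = 85.76 − 46.598 = 39.162 kPa.
Stress increase at mid-clay by the 2:1 spreading method:
Δσ = qBL/((B+z)(L+z)) = 163×2.6×2.6/((2.6+4.75)(2.6+4.75)) = 20.397 kPa
Final effective stress: σ'_f = 39.162 + 20.397 = 59.559 kPa.
σ'_f = 59.559 > σ'_p = 47.5 kPa, so the stress path crosses the preconsolidation pressure — recompression up to σ'_p, then virgin compression beyond:
S_c = H/(1+e₀)·[C_r·log₁₀(σ'_p/σ'_0) + C_c·log₁₀(σ'_f/σ'_p)]
    = 4.3/2 × [0.057×log₁₀(47.5/39.162) + 0.27×log₁₀(59.559/47.5)]
    = 2.15 × [0.0047782 + 0.026529] = 0.06731 m

S_c ≈ 67.3 mm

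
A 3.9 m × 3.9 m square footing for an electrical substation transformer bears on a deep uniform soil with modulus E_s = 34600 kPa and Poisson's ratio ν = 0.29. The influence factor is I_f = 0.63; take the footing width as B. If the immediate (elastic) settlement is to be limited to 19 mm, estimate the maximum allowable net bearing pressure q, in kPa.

S_e = q·B·(1−ν²)/E_s · I_f  ⇒  q = S_e·E_s / (B·(1−ν²)·I_f).
q = 0.019 × 34600 / (3.9 × 0.9159 × 0.63) = 292.1 kPa

q ≈ 292 kPa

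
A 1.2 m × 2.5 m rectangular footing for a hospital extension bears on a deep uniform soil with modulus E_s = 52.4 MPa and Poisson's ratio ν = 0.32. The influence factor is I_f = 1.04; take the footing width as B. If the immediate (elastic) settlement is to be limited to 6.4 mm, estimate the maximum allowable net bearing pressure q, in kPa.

q ≈ 299 kPa

E_s = 52.4 MPa = 52400 kPa.
S_e = q·B·(1−ν²)/E_s · I_f  ⇒  q = S_e·E_s / (B·(1−ν²)·I_f).
q = 0.0064 × 52400 / (1.2 × 0.8976 × 1.04) = 299.4 kPa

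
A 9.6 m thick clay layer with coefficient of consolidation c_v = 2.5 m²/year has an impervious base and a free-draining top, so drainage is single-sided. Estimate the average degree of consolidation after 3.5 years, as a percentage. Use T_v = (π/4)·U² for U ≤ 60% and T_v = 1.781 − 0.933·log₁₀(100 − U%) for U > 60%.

U ≈ 34.8 %

Drainage path length: H_d = H = 9.6 m (single drainage).
T_v = c_v·t/H_d² = 2.5×3.5/9.6² = 0.094944.
T_v = 0.094944 corresponds to the U ≤ 60% branch:
U = √(4T_v/π) = 0.3477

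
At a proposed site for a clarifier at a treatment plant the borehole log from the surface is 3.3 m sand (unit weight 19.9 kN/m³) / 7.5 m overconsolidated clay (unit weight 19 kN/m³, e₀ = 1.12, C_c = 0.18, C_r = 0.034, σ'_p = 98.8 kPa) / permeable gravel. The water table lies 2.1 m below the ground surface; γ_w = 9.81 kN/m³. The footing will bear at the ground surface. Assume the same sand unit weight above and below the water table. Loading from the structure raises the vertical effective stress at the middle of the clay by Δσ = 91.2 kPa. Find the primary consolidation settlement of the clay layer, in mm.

S_c ≈ 171 mm

Mid-depth of clay below the ground surface: z = 3.3 + 7.5/2 = 7.05 m.
Total vertical stress at mid-clay: σ_v = 19.9×3.3 + 19×3.75 = 136.92 kPa.
Pore pressure: u = 9.81×(7.05 − 2.1) = 48.56 kPa.
Initial effective stress: σ'_0 = σ_v − u = 136.92 − 48.56 = 88.36 kPa.
Final effective stress: σ'_f = 88.36 + 91.2 = 179.56 kPa.
σ'_f = 179.56 > σ'_p = 98.8 kPa, so the stress path crosses the preconsolidation pressure — recompression up to σ'_p, then virgin compression beyond:
S_c = H/(1+e₀)·[C_r·log₁₀(σ'_p/σ'_0) + C_c·log₁₀(σ'_f/σ'_p)]
    = 7.5/2.12 × [0.034×log₁₀(98.8/88.36) + 0.18×log₁₀(179.56/98.8)]
    = 3.5377 × [0.001649 + 0.046701] = 0.171 m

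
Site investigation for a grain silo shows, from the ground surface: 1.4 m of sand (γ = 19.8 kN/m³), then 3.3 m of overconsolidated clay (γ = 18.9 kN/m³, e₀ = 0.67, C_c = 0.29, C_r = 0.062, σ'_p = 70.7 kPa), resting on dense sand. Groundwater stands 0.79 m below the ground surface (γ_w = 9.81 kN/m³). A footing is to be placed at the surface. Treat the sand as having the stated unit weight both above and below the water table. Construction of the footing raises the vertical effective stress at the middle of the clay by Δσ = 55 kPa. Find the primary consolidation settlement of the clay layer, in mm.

S_c ≈ 99.7 mm

Mid-depth of clay below the ground surface: z = 1.4 + 3.3/2 = 3.05 m.
Total vertical stress at mid-clay: σ_v = 19.8×1.4 + 18.9×1.65 = 58.905 kPa.
Pore pressure: u = 9.81×(3.05 − 0.79) = 22.171 kPa.
Initial effective stress: σ'_0 = σ_v − u = 58.905 − 22.171 = 36.734 kPa.
Final effective stress: σ'_f = 36.734 + 55 = 91.734 kPa.
σ'_f = 91.734 > σ'_p = 70.7 kPa, so the stress path crosses the preconsolidation pressure — recompression up to σ'_p, then virgin compression beyond:
S_c = H/(1+e₀)·[C_r·log₁₀(σ'_p/σ'_0) + C_c·log₁₀(σ'_f/σ'_p)]
    = 3.3/1.67 × [0.062×log₁₀(70.7/36.734) + 0.29×log₁₀(91.734/70.7)]
    = 1.976 × [0.01763 + 0.032802] = 0.09965 m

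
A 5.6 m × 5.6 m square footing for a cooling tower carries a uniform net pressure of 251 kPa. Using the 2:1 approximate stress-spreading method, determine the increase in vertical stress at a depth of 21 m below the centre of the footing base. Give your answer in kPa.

Δσ_z ≈ 11.1 kPa

By the 2:1 method the load spreads at 1 horizontal : 2 vertical, so at depth z the loaded area has grown by z in each plan dimension:
Δσ = qBL/((B+z)(L+z)) = 251×5.6×5.6/((5.6+21)(5.6+21)) = 11.125 kPa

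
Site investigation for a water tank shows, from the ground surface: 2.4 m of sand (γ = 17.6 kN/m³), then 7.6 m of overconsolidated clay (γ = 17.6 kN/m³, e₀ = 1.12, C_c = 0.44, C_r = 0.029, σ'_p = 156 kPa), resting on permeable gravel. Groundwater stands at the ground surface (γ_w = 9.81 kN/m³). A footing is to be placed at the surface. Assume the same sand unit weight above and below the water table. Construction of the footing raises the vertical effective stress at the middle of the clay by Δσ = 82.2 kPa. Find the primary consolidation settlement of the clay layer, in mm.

Mid-depth of clay below the ground surface: z = 2.4 + 7.6/2 = 6.2 m.
Total vertical stress at mid-clay: σ_v = 17.6×2.4 + 17.6×3.8 = 109.12 kPa.
Pore pressure: u = 9.81×(6.2 − 0) = 60.822 kPa.
Initial effective stress: σ'_0 = σ_v − u = 109.12 − 60.822 = 48.298 kPa.
Final effective stress: σ'_f = 48.298 + 82.2 = 130.5 kPa.
σ'_f = 130.5 ≤ σ'_p = 156 kPa, so the clay remains overconsolidated and only the recompression index applies:
S_c = C_r·H/(1+e₀)·log₁₀(σ'_f/σ'_0) = 0.029×7.6/2.12×log₁₀(130.5/48.298)
    = 0.10396 × 0.43168 = 0.04488 m

S_c ≈ 44.9 mm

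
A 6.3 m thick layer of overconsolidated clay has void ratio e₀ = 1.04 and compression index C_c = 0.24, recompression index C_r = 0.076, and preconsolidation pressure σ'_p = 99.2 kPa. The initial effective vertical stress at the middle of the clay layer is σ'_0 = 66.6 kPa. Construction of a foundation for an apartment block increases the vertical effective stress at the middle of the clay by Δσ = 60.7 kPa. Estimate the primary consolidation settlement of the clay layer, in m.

S_c ≈ 0.121 m

Final effective stress: σ'_f = 66.6 + 60.7 = 127.3 kPa.
σ'_f = 127.3 > σ'_p = 99.2 kPa, so the stress path crosses the preconsolidation pressure — recompression up to σ'_p, then virgin compression beyond:
S_c = H/(1+e₀)·[C_r·log₁₀(σ'_p/σ'_0) + C_c·log₁₀(σ'_f/σ'_p)]
    = 6.3/2.04 × [0.076×log₁₀(99.2/66.6) + 0.24×log₁₀(127.3/99.2)]
    = 3.0882 × [0.013151 + 0.025996] = 0.1209 m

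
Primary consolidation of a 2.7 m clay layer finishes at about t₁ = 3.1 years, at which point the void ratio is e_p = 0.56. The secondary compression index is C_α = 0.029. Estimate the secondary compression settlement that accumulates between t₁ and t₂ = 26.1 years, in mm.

S_s ≈ 46.4 mm

Secondary compression: S_s = C_α·H/(1+e_p)·log₁₀(t₂/t₁)
S_s = 0.029×2.7/(1+0.56)×log₁₀(26.1/3.1)
    = 0.05019 × 0.9253 = 0.04644 m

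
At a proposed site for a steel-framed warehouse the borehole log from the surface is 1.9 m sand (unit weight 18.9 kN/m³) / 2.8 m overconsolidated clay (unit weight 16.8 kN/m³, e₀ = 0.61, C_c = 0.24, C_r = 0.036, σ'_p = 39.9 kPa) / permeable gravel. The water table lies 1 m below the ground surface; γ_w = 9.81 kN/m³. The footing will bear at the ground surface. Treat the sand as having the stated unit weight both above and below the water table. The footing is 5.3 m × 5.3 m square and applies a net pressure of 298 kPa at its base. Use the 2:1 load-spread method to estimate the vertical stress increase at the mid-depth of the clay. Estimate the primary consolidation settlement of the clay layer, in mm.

S_c ≈ 242 mm

Mid-depth of clay below the ground surface: z = 1.9 + 2.8/2 = 3.3 m.
Total vertical stress at mid-clay: σ_v = 18.9×1.9 + 16.8×1.4 = 59.43 kPa.
Pore pressure: u = 9.81×(3.3 − 1) = 22.563 kPa.
Initial effective stress: σ'_0 = σ_v − u = 59.43 − 22.563 = 36.867 kPa.
Stress increase at mid-clay by the 2:1 spreading method:
Δσ = qBL/((B+z)(L+z)) = 298×5.3×5.3/((5.3+3.3)(5.3+3.3)) = 113.18 kPa
Final effective stress: σ'_f = 36.867 + 113.18 = 150.05 kPa.
σ'_f = 150.05 > σ'_p = 39.9 kPa, so the stress path crosses the preconsolidation pressure — recompression up to σ'_p, then virgin compression beyond:
S_c = H/(1+e₀)·[C_r·log₁₀(σ'_p/σ'_0) + C_c·log₁₀(σ'_f/σ'_p)]
    = 2.8/1.61 × [0.036×log₁₀(39.9/36.867) + 0.24×log₁₀(150.05/39.9)]
    = 1.7391 × [0.0012361 + 0.13806] = 0.2422 m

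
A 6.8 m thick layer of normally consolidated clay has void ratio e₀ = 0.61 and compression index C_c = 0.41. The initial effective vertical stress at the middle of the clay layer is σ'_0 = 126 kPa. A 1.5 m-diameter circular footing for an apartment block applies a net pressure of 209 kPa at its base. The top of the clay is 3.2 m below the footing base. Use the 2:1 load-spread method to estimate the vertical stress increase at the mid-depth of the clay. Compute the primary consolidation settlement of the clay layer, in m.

S_c ≈ 0.0416 m

Mid-depth of clay below the footing base: z = 3.2 + 6.8/2 = 6.6 m.
Stress increase at mid-clay by the 2:1 spreading method:
Δσ ≈ qD²/(D+z)² = 209×1.5²/(1.5+6.6)² = 7.1674 kPa
Final effective stress: σ'_f = σ'_0 + Δσ = 126 + 7.1674 = 133.17 kPa.
Normally consolidated clay, so the full stress increment lies on the virgin compression line:
S_c = C_c·H/(1+e₀)·log₁₀(σ'_f/σ'_0) = 0.41×6.8/(1+0.61)×log₁₀(133.17/126)
    = 1.7317 × 0.024036 = 0.04162 m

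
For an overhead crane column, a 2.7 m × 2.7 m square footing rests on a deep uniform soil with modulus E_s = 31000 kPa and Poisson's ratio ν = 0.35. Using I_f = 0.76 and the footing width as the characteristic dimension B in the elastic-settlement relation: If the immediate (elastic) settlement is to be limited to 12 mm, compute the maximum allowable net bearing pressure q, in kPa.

q ≈ 207 kPa

S_e = q·B·(1−ν²)/E_s · I_f  ⇒  q = S_e·E_s / (B·(1−ν²)·I_f).
q = 0.012 × 31000 / (2.7 × 0.8775 × 0.76) = 206.6 kPa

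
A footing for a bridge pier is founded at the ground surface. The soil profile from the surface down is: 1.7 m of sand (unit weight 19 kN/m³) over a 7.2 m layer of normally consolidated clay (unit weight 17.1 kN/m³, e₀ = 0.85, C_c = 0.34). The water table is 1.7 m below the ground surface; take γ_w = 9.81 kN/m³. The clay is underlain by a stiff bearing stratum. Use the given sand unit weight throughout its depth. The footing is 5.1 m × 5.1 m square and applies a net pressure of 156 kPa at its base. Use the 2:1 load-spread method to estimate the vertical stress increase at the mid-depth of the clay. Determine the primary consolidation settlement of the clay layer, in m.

Mid-depth of clay below the ground surface: z = 1.7 + 7.2/2 = 5.3 m.
Total vertical stress at mid-clay: σ_v = 19×1.7 + 17.1×3.6 = 93.86 kPa.
Pore pressure: u = 9.81×(5.3 − 1.7) = 35.316 kPa.
Initial effective stress: σ'_0 = σ_v − u = 93.86 − 35.316 = 58.544 kPa.
Stress increase at mid-clay by the 2:1 spreading method:
Δσ = qBL/((B+z)(L+z)) = 156×5.1×5.1/((5.1+5.3)(5.1+5.3)) = 37.514 kPa
Final effective stress: σ'_f = σ'_0 + Δσ = 58.544 + 37.514 = 96.058 kPa.
Normally consolidated clay, so the full stress increment lies on the virgin compression line:
S_c = C_c·H/(1+e₀)·log₁₀(σ'_f/σ'_0) = 0.34×7.2/(1+0.85)×log₁₀(96.058/58.544)
    = 1.3232 × 0.21505 = 0.2846 m

S_c ≈ 0.285 m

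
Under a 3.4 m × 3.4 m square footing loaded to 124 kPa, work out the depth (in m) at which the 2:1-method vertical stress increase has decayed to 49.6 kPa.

2:1 spreading — at depth z the loaded area has grown by z in each plan dimension:
qB²/(B+z)² = Δσ_z ⇒ z = B(√(q/Δσ_z) − 1) = 3.4×(√(124/49.6) − 1) = 1.976 m

z ≈ 1.98 m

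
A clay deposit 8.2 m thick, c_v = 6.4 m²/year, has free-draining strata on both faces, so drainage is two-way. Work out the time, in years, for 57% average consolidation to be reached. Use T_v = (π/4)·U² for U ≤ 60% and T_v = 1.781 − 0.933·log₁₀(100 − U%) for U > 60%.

Drainage path length: H_d = H/2 = 4.1 m (double drainage).
U ≤ 60%: T_v = (π/4)·U² = (π/4)×0.57² = 0.25518.
t = T_v·H_d²/c_v = 0.25518×4.1²/6.4 = 0.6702 years.

t ≈ 0.67 years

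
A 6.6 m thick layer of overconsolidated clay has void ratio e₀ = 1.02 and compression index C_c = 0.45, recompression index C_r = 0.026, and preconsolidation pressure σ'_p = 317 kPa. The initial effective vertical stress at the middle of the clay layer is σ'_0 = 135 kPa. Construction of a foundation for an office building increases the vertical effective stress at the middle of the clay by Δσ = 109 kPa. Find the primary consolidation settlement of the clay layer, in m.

S_c ≈ 0.0218 m

Final effective stress: σ'_f = 135 + 109 = 244 kPa.
σ'_f = 244 ≤ σ'_p = 317 kPa, so the clay remains overconsolidated and only the recompression index applies:
S_c = C_r·H/(1+e₀)·log₁₀(σ'_f/σ'_0) = 0.026×6.6/2.02×log₁₀(244/135)
    = 0.08495 × 0.25706 = 0.02184 m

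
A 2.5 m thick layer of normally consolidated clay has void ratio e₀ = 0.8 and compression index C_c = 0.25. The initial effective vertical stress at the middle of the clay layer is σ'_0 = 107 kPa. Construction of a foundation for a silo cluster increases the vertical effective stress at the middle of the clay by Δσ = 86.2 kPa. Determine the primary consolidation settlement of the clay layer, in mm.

Final effective stress: σ'_f = σ'_0 + Δσ = 107 + 86.2 = 193.2 kPa.
Normally consolidated clay, so the full stress increment lies on the virgin compression line:
S_c = C_c·H/(1+e₀)·log₁₀(σ'_f/σ'_0) = 0.25×2.5/(1+0.8)×log₁₀(193.2/107)
    = 0.34722 × 0.25662 = 0.0891 m

S_c ≈ 89.1 mm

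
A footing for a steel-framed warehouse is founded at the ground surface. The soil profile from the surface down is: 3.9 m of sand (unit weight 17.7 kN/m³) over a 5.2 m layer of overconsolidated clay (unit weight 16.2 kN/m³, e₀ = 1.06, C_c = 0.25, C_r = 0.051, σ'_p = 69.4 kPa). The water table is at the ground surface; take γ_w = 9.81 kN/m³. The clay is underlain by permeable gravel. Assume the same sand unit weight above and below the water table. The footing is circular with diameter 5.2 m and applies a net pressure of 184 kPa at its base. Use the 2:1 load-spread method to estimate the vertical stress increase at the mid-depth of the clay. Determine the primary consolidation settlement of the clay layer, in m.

Mid-depth of clay below the ground surface: z = 3.9 + 5.2/2 = 6.5 m.
Total vertical stress at mid-clay: σ_v = 17.7×3.9 + 16.2×2.6 = 111.15 kPa.
Pore pressure: u = 9.81×(6.5 − 0) = 63.765 kPa.
Initial effective stress: σ'_0 = σ_v − u = 111.15 − 63.765 = 47.385 kPa.
Stress increase at mid-clay by the 2:1 spreading method:
Δσ ≈ qD²/(D+z)² = 184×5.2²/(5.2+6.5)² = 36.346 kPa
Final effective stress: σ'_f = 47.385 + 36.346 = 83.731 kPa.
σ'_f = 83.731 > σ'_p = 69.4 kPa, so the stress path crosses the preconsolidation pressure — recompression up to σ'_p, then virgin compression beyond:
S_c = H/(1+e₀)·[C_r·log₁₀(σ'_p/σ'_0) + C_c·log₁₀(σ'_f/σ'_p)]
    = 5.2/2.06 × [0.051×log₁₀(69.4/47.385) + 0.25×log₁₀(83.731/69.4)]
    = 2.5243 × [0.0084516 + 0.020382] = 0.07278 m

S_c ≈ 0.0728 m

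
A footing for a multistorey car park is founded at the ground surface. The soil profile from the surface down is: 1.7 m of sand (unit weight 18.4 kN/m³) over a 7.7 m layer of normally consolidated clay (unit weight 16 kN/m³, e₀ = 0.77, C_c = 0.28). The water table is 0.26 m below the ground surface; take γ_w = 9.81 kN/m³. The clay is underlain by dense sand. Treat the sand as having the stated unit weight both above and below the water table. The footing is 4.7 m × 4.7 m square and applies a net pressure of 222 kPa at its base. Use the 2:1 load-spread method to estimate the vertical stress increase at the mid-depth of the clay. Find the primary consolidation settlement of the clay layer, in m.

S_c ≈ 0.402 m

Mid-depth of clay below the ground surface: z = 1.7 + 7.7/2 = 5.55 m.
Total vertical stress at mid-clay: σ_v = 18.4×1.7 + 16×3.85 = 92.88 kPa.
Pore pressure: u = 9.81×(5.55 − 0.26) = 51.895 kPa.
Initial effective stress: σ'_0 = σ_v − u = 92.88 − 51.895 = 40.985 kPa.
Stress increase at mid-clay by the 2:1 spreading method:
Δσ = qBL/((B+z)(L+z)) = 222×4.7×4.7/((4.7+5.55)(4.7+5.55)) = 46.677 kPa
Final effective stress: σ'_f = σ'_0 + Δσ = 40.985 + 46.677 = 87.662 kPa.
Normally consolidated clay, so the full stress increment lies on the virgin compression line:
S_c = C_c·H/(1+e₀)·log₁₀(σ'_f/σ'_0) = 0.28×7.7/(1+0.77)×log₁₀(87.662/40.985)
    = 1.2181 × 0.33019 = 0.4022 m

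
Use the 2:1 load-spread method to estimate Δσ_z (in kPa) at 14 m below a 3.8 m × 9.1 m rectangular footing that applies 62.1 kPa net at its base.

By the 2:1 method the load spreads at 1 horizontal : 2 vertical, so at depth z the loaded area has grown by z in each plan dimension:
Δσ = qBL/((B+z)(L+z)) = 62.1×3.8×9.1/((3.8+14)(9.1+14)) = 5.2226 kPa

Δσ_z ≈ 5.22 kPa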